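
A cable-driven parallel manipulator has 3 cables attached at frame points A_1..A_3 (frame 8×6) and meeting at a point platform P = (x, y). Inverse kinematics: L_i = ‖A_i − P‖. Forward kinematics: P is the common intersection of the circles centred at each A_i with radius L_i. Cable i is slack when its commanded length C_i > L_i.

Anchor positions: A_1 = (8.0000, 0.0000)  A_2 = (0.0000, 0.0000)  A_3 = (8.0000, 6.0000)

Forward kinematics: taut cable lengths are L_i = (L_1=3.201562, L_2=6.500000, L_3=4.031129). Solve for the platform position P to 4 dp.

(6.0000, 2.5000)

expand ‖A_i−P‖²=L_i² and subtract eq 1 (q_i ≔ ‖A_i‖²−L_i²)
q_1 = 64.0000+0.0000−10.2500 = 53.7500
eq1−eq2 → [16.0000  0.0000]·P = 96.0000
eq1−eq3 → [0.0000  -12.0000]·P = -30.0000
2×2 solve → P = (6.0000, 2.5000)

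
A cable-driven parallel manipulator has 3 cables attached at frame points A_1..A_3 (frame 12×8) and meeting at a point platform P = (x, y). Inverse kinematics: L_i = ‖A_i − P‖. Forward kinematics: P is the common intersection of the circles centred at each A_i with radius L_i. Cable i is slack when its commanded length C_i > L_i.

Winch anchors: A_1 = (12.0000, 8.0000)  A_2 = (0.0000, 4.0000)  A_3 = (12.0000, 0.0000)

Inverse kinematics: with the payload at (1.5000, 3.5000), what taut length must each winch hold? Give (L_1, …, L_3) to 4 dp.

L_1: Δ = A_1−P = (10.5000, 4.5000) → ‖Δ‖ = √130.5000 = 11.4237
L_2: Δ = A_2−P = (-1.5000, 0.5000) → ‖Δ‖ = √2.5000 = 1.5811
L_3: Δ = A_3−P = (10.5000, -3.5000) → ‖Δ‖ = √122.5000 = 11.0680

(11.4237, 1.5811, 11.0680)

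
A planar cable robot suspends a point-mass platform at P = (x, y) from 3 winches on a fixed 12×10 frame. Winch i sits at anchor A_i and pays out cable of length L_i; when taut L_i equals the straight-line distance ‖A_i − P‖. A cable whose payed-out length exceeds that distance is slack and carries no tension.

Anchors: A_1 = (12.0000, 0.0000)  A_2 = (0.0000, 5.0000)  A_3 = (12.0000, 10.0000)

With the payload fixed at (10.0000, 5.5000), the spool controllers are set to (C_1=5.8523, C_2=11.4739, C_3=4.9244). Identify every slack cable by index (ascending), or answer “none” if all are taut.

2

cable 1: √((2.0000)²+(-5.5000)²)=5.8523, C_1=5.8523: taut
cable 2: √((-10.0000)²+(-0.5000)²)=10.0125, C_2=11.4739: slack
cable 3: √((2.0000)²+(4.5000)²)=4.9244, C_3=4.9244: taut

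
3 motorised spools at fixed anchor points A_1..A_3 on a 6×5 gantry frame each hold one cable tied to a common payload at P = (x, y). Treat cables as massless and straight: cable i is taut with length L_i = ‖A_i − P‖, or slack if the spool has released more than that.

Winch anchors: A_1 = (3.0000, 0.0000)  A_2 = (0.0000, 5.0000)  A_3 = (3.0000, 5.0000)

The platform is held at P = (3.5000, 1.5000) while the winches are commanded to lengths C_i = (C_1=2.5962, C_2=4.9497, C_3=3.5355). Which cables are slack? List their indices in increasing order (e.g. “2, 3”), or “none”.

i=1: geometric 1.5811 vs commanded 2.5962 ⇒ slack
i=2: geometric 4.9497 vs commanded 4.9497 ⇒ taut
i=3: geometric 3.5355 vs commanded 3.5355 ⇒ taut

1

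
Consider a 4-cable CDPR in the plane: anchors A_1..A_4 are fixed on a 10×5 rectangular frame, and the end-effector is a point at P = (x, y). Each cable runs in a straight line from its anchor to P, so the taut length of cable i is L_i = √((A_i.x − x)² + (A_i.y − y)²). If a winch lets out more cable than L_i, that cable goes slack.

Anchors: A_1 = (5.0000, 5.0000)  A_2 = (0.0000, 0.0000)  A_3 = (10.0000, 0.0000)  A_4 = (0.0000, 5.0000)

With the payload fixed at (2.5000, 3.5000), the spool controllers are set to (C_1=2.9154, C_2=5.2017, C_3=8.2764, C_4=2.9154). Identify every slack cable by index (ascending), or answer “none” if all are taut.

i=1: geometric 2.9155 vs commanded 2.9154 ⇒ taut
i=2: geometric 4.3012 vs commanded 5.2017 ⇒ slack
i=3: geometric 8.2765 vs commanded 8.2764 ⇒ taut
i=4: geometric 2.9155 vs commanded 2.9154 ⇒ taut

2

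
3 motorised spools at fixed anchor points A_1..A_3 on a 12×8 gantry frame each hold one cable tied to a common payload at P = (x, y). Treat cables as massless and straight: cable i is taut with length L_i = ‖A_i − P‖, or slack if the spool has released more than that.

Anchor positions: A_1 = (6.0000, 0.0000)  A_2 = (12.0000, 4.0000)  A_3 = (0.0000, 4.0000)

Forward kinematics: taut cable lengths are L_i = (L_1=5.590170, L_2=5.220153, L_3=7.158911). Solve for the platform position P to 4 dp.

expand ‖A_i−P‖²=L_i² and subtract eq 1 (q_i ≔ ‖A_i‖²−L_i²)
q_1 = 36.0000+0.0000−31.2500 = 4.7500
eq1−eq2 → [-12.0000  -8.0000]·P = -128.0000
eq1−eq3 → [12.0000  -8.0000]·P = 40.0000
2×2 solve → P = (7.0000, 5.5000)

(7.0000, 5.5000)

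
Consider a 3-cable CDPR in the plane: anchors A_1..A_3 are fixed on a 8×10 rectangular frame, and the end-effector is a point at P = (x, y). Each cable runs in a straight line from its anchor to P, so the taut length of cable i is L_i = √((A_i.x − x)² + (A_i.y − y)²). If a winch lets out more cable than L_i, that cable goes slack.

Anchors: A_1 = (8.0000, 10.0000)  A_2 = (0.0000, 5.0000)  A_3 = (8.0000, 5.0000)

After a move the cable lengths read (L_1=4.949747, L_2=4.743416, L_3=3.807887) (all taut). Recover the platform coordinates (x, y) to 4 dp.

(4.5000, 6.5000)

circle eqns → linear via eq_j − eq_1; set q_j = A_j·A_j − L_j²
q_1 = 64.0000+100.0000−24.5000 = 139.5000
16.0000·x + 10.0000·y = q_1−q_2 = 137.0000
0.0000·x + 10.0000·y = q_1−q_3 = 65.0000
solve first two rows → x=4.5000, y=6.5000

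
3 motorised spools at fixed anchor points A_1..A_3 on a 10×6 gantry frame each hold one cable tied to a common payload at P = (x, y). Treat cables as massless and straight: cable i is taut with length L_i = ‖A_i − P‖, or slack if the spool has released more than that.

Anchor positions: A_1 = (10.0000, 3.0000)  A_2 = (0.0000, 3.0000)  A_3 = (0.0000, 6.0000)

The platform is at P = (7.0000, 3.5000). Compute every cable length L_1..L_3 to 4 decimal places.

(3.0414, 7.0178, 7.4330)

L_1: Δ = A_1−P = (3.0000, -0.5000) → ‖Δ‖ = √9.2500 = 3.0414
L_2: Δ = A_2−P = (-7.0000, -0.5000) → ‖Δ‖ = √49.2500 = 7.0178
L_3: Δ = A_3−P = (-7.0000, 2.5000) → ‖Δ‖ = √55.2500 = 7.4330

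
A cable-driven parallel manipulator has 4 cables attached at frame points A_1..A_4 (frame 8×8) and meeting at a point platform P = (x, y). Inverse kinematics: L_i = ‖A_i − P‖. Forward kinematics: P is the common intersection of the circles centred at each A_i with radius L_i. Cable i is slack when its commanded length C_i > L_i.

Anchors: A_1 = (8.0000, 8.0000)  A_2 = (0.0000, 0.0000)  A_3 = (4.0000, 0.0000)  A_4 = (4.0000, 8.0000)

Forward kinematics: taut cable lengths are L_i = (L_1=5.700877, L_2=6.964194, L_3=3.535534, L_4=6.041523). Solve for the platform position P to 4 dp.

circle eqns → linear via eq_j − eq_1; set k_j = A_j·A_j − L_j²
k_1 = 64.0000+64.0000−32.5000 = 95.5000
16.0000·x + 16.0000·y = k_1−k_2 = 144.0000
8.0000·x + 16.0000·y = k_1−k_3 = 92.0000
8.0000·x + 0.0000·y = k_1−k_4 = 52.0000
solve first two rows → x=6.5000, y=2.5000
check cable 4: ‖A_4−P‖² = 36.5000 ≈ L_4² = 36.5000 ✓

(6.5000, 2.5000)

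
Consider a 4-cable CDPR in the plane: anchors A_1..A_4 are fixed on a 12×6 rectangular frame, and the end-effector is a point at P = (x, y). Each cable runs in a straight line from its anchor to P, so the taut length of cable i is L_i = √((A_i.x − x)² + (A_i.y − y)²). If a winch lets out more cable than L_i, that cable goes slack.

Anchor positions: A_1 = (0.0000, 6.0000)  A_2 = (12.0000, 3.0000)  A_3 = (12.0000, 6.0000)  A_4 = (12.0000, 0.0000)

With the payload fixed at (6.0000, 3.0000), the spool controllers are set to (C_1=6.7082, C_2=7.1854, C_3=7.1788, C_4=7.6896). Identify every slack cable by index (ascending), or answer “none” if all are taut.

cable 1: √((-6.0000)²+(3.0000)²)=6.7082, C_1=6.7082: taut
cable 2: √((6.0000)²+(0.0000)²)=6.0000, C_2=7.1854: slack
cable 3: √((6.0000)²+(3.0000)²)=6.7082, C_3=7.1788: slack
cable 4: √((6.0000)²+(-3.0000)²)=6.7082, C_4=7.6896: slack

2, 3, 4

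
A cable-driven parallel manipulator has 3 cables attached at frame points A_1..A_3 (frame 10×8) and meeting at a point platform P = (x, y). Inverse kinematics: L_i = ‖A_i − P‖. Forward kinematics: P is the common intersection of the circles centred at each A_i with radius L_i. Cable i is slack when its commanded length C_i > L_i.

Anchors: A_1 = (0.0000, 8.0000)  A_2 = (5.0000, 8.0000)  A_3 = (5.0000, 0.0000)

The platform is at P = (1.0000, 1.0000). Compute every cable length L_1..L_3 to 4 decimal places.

cable 1: Δx=-1.0000, Δy=7.0000; L_1 = √(Δx²+Δy²) = 7.0711
cable 2: Δx=4.0000, Δy=7.0000; L_2 = √(Δx²+Δy²) = 8.0623
cable 3: Δx=4.0000, Δy=-1.0000; L_3 = √(Δx²+Δy²) = 4.1231

(7.0711, 8.0623, 4.1231)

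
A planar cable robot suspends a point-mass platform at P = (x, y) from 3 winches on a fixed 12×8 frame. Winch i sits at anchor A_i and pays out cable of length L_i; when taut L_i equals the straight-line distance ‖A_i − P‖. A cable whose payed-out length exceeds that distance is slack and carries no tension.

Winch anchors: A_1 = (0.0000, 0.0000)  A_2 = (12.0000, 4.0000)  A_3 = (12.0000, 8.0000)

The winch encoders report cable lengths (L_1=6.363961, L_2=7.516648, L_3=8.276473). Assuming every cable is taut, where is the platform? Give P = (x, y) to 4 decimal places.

each cable: (A_i−P)·(A_i−P) = L_i²; let q_i = ‖A_i‖²−L_i²
q_1 = 0.0000+0.0000−40.5000 = -40.5000
row 1: -24.0000x − 8.0000y = -144.0000  (q_2=103.5000)
row 2: -24.0000x − 16.0000y = -180.0000  (q_3=139.5000)
Cramer on rows 1–2 → x = 4.5000, y = 4.5000

(4.5000, 4.5000)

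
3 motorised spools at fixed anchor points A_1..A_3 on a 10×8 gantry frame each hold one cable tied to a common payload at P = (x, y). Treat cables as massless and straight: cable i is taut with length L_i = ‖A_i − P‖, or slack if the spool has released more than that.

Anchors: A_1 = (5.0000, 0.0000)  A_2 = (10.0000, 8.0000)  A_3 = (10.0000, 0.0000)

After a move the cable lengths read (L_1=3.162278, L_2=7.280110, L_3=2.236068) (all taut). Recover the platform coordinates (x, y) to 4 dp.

circle eqns → linear via eq_j − eq_1; set q_j = A_j·A_j − L_j²
q_1 = 25.0000+0.0000−10.0000 = 15.0000
-10.0000·x − 16.0000·y = q_1−q_2 = -96.0000
-10.0000·x + 0.0000·y = q_1−q_3 = -80.0000
solve first two rows → x=8.0000, y=1.0000

(8.0000, 1.0000)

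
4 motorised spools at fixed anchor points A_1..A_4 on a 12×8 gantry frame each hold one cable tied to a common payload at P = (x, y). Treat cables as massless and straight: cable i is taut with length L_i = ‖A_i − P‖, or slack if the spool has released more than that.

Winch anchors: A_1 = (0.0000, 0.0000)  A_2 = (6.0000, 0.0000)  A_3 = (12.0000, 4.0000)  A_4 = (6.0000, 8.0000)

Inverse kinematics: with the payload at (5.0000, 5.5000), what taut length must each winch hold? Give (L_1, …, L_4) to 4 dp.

(7.4330, 5.5902, 7.1589, 2.6926)

L_1: Δ = A_1−P = (-5.0000, -5.5000) → ‖Δ‖ = √55.2500 = 7.4330
L_2: Δ = A_2−P = (1.0000, -5.5000) → ‖Δ‖ = √31.2500 = 5.5902
L_3: Δ = A_3−P = (7.0000, -1.5000) → ‖Δ‖ = √51.2500 = 7.1589
L_4: Δ = A_4−P = (1.0000, 2.5000) → ‖Δ‖ = √7.2500 = 2.6926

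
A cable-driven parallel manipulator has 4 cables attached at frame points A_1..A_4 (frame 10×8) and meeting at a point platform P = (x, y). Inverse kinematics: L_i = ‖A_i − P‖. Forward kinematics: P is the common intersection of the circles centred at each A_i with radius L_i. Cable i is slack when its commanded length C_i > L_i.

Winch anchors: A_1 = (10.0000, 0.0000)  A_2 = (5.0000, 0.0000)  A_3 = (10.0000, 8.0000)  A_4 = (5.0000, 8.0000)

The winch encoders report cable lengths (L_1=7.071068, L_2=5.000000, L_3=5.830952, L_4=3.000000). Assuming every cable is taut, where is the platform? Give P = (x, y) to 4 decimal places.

each cable: (A_i−P)·(A_i−P) = L_i²; let k_i = ‖A_i‖²−L_i²
k_1 = 100.0000+0.0000−50.0000 = 50.0000
row 1: 10.0000x + 0.0000y = 50.0000  (k_2=0.0000)
row 2: 0.0000x − 16.0000y = -80.0000  (k_3=130.0000)
row 3: 10.0000x − 16.0000y = -30.0000  (k_4=80.0000)
Cramer on rows 1–2 → x = 5.0000, y = 5.0000
check cable 4: ‖A_4−P‖² = 9.0000 ≈ L_4² = 9.0000 ✓

(5.0000, 5.0000)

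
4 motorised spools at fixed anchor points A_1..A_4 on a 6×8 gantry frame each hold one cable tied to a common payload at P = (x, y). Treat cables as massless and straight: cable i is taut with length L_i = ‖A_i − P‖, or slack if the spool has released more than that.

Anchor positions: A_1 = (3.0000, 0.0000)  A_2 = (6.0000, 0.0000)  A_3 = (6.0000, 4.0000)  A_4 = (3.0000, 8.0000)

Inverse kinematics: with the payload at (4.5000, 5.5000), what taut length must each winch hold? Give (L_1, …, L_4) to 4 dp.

cable 1: Δx=-1.5000, Δy=-5.5000; L_1 = √(Δx²+Δy²) = 5.7009
cable 2: Δx=1.5000, Δy=-5.5000; L_2 = √(Δx²+Δy²) = 5.7009
cable 3: Δx=1.5000, Δy=-1.5000; L_3 = √(Δx²+Δy²) = 2.1213
cable 4: Δx=-1.5000, Δy=2.5000; L_4 = √(Δx²+Δy²) = 2.9155

(5.7009, 5.7009, 2.1213, 2.9155)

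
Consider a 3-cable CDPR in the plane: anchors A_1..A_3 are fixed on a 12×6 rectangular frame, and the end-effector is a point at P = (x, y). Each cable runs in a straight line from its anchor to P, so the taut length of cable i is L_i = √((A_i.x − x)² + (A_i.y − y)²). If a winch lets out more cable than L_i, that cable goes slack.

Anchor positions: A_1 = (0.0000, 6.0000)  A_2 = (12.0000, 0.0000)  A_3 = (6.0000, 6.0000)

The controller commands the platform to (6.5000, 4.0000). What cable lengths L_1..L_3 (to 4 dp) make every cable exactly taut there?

cable 1: Δx=-6.5000, Δy=2.0000; L_1 = √(Δx²+Δy²) = 6.8007
cable 2: Δx=5.5000, Δy=-4.0000; L_2 = √(Δx²+Δy²) = 6.8007
cable 3: Δx=-0.5000, Δy=2.0000; L_3 = √(Δx²+Δy²) = 2.0616

(6.8007, 6.8007, 2.0616)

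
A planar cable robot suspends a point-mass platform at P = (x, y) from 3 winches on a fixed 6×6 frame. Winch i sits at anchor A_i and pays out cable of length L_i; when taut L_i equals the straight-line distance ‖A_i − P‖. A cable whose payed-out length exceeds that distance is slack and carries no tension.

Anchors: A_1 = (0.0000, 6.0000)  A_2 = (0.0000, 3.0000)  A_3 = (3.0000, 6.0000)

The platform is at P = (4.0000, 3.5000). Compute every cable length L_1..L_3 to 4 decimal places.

L_1: Δ = A_1−P = (-4.0000, 2.5000) → ‖Δ‖ = √22.2500 = 4.7170
L_2: Δ = A_2−P = (-4.0000, -0.5000) → ‖Δ‖ = √16.2500 = 4.0311
L_3: Δ = A_3−P = (-1.0000, 2.5000) → ‖Δ‖ = √7.2500 = 2.6926

(4.7170, 4.0311, 2.6926)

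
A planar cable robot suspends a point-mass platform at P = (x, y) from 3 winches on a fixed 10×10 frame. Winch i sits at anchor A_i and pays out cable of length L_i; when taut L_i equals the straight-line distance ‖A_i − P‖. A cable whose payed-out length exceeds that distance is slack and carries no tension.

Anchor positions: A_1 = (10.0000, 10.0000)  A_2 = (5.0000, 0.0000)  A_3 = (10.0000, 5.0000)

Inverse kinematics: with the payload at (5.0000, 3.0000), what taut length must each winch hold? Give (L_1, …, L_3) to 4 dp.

(8.6023, 3.0000, 5.3852)

L_1: Δ = A_1−P = (5.0000, 7.0000) → ‖Δ‖ = √74.0000 = 8.6023
L_2: Δ = A_2−P = (0.0000, -3.0000) → ‖Δ‖ = √9.0000 = 3.0000
L_3: Δ = A_3−P = (5.0000, 2.0000) → ‖Δ‖ = √29.0000 = 5.3852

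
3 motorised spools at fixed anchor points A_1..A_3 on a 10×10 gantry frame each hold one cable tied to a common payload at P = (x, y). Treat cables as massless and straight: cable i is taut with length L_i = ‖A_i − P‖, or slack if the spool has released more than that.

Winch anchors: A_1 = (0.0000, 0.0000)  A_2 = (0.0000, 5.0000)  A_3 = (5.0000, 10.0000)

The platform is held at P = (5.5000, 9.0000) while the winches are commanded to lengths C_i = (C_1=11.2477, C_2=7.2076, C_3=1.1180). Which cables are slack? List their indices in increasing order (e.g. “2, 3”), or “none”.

1, 2

i=1: geometric 10.5475 vs commanded 11.2477 ⇒ slack
i=2: geometric 6.8007 vs commanded 7.2076 ⇒ slack
i=3: geometric 1.1180 vs commanded 1.1180 ⇒ taut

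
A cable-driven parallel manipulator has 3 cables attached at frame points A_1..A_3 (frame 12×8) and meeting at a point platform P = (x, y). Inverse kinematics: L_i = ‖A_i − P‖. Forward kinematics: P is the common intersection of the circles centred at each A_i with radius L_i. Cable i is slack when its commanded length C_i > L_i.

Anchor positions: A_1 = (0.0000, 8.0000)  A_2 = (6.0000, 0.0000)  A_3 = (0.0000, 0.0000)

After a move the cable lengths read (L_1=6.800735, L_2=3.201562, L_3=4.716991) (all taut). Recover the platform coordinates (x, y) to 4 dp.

expand ‖A_i−P‖²=L_i² and subtract eq 1 (c_i ≔ ‖A_i‖²−L_i²)
c_1 = 0.0000+64.0000−46.2500 = 17.7500
eq1−eq2 → [-12.0000  16.0000]·P = -8.0000
eq1−eq3 → [0.0000  16.0000]·P = 40.0000
2×2 solve → P = (4.0000, 2.5000)

(4.0000, 2.5000)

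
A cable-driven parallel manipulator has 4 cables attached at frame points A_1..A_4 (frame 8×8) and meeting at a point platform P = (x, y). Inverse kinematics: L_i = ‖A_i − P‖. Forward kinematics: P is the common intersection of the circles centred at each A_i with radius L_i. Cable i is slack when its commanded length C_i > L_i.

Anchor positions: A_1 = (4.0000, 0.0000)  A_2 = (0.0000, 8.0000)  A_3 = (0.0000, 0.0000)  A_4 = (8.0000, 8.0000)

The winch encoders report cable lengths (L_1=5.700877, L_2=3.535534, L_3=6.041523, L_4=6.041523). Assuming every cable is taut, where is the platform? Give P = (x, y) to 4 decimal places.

expand ‖A_i−P‖²=L_i² and subtract eq 1 (k_i ≔ ‖A_i‖²−L_i²)
k_1 = 16.0000+0.0000−32.5000 = -16.5000
eq1−eq2 → [8.0000  -16.0000]·P = -68.0000
eq1−eq3 → [8.0000  0.0000]·P = 20.0000
eq1−eq4 → [-8.0000  -16.0000]·P = -108.0000
2×2 solve → P = (2.5000, 5.5000)
check cable 4: ‖A_4−P‖² = 36.5000 ≈ L_4² = 36.5000 ✓

(2.5000, 5.5000)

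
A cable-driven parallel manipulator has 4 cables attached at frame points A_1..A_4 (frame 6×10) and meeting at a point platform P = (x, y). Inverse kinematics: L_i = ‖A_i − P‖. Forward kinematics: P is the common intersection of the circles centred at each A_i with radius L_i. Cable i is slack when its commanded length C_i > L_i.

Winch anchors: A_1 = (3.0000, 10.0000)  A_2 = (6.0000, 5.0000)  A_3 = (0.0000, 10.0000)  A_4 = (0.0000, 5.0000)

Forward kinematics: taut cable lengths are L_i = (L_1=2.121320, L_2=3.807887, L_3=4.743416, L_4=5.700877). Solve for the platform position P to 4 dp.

circle eqns → linear via eq_j − eq_1; set q_j = A_j·A_j − L_j²
q_1 = 9.0000+100.0000−4.5000 = 104.5000
-6.0000·x + 10.0000·y = q_1−q_2 = 58.0000
6.0000·x + 0.0000·y = q_1−q_3 = 27.0000
6.0000·x + 10.0000·y = q_1−q_4 = 112.0000
solve first two rows → x=4.5000, y=8.5000
check cable 4: ‖A_4−P‖² = 32.5000 ≈ L_4² = 32.5000 ✓

(4.5000, 8.5000)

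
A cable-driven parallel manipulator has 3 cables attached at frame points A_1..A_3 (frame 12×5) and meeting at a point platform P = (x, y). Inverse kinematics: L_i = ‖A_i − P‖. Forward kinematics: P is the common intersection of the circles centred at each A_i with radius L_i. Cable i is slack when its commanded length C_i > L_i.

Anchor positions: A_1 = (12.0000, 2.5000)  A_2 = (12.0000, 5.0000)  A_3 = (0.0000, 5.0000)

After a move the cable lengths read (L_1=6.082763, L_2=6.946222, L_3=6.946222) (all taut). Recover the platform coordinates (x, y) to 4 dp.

each cable: (A_i−P)·(A_i−P) = L_i²; let c_i = ‖A_i‖²−L_i²
c_1 = 144.0000+6.2500−37.0000 = 113.2500
row 1: 0.0000x − 5.0000y = -7.5000  (c_2=120.7500)
row 2: 24.0000x − 5.0000y = 136.5000  (c_3=-23.2500)
Cramer on rows 1–2 → x = 6.0000, y = 1.5000

(6.0000, 1.5000)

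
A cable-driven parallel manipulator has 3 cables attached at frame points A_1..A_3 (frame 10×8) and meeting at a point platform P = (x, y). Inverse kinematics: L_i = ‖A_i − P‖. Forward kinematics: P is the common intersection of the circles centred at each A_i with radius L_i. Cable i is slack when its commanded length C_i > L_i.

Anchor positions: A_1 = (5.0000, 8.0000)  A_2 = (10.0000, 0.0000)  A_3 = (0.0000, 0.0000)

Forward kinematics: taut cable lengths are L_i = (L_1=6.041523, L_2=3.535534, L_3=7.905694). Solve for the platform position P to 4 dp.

each cable: (A_i−P)·(A_i−P) = L_i²; let q_i = ‖A_i‖²−L_i²
q_1 = 25.0000+64.0000−36.5000 = 52.5000
row 1: -10.0000x + 16.0000y = -35.0000  (q_2=87.5000)
row 2: 10.0000x + 16.0000y = 115.0000  (q_3=-62.5000)
Cramer on rows 1–2 → x = 7.5000, y = 2.5000

(7.5000, 2.5000)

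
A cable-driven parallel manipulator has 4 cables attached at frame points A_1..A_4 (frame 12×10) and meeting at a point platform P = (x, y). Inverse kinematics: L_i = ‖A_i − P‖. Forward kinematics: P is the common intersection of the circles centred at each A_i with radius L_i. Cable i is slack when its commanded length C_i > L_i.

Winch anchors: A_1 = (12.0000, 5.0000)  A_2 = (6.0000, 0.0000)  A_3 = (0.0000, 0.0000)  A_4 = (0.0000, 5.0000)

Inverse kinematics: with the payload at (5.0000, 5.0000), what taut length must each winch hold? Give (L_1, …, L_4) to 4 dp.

(7.0000, 5.0990, 7.0711, 5.0000)

cable 1: Δx=7.0000, Δy=0.0000; L_1 = √(Δx²+Δy²) = 7.0000
cable 2: Δx=1.0000, Δy=-5.0000; L_2 = √(Δx²+Δy²) = 5.0990
cable 3: Δx=-5.0000, Δy=-5.0000; L_3 = √(Δx²+Δy²) = 7.0711
cable 4: Δx=-5.0000, Δy=0.0000; L_4 = √(Δx²+Δy²) = 5.0000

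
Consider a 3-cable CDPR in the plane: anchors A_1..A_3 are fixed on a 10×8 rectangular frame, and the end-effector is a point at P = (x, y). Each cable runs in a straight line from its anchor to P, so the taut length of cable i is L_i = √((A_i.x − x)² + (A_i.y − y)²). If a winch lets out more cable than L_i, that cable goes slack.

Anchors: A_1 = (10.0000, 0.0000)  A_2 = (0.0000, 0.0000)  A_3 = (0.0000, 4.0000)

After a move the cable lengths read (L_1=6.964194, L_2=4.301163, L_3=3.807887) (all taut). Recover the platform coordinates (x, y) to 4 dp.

expand ‖A_i−P‖²=L_i² and subtract eq 1 (c_i ≔ ‖A_i‖²−L_i²)
c_1 = 100.0000+0.0000−48.5000 = 51.5000
eq1−eq2 → [20.0000  0.0000]·P = 70.0000
eq1−eq3 → [20.0000  -8.0000]·P = 50.0000
2×2 solve → P = (3.5000, 2.5000)

(3.5000, 2.5000)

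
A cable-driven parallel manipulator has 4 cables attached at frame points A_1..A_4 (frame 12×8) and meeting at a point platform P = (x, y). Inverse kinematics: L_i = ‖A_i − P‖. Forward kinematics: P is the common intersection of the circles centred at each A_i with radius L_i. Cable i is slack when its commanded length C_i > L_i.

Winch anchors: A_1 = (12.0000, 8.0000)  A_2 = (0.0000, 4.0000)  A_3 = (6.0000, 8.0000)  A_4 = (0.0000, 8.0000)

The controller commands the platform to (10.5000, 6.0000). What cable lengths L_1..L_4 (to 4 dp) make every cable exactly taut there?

(2.5000, 10.6888, 4.9244, 10.6888)

cable 1: Δx=1.5000, Δy=2.0000; L_1 = √(Δx²+Δy²) = 2.5000
cable 2: Δx=-10.5000, Δy=-2.0000; L_2 = √(Δx²+Δy²) = 10.6888
cable 3: Δx=-4.5000, Δy=2.0000; L_3 = √(Δx²+Δy²) = 4.9244
cable 4: Δx=-10.5000, Δy=2.0000; L_4 = √(Δx²+Δy²) = 10.6888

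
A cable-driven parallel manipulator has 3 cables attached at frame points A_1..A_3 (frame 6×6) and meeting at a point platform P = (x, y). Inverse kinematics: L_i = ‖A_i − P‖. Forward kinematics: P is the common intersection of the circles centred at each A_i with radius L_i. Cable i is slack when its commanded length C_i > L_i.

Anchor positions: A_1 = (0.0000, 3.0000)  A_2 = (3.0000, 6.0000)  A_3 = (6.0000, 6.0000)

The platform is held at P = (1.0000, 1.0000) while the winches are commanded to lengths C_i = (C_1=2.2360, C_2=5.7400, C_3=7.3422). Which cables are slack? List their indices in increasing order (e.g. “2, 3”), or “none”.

i=1: geometric 2.2361 vs commanded 2.2360 ⇒ taut
i=2: geometric 5.3852 vs commanded 5.7400 ⇒ slack
i=3: geometric 7.0711 vs commanded 7.3422 ⇒ slack

2, 3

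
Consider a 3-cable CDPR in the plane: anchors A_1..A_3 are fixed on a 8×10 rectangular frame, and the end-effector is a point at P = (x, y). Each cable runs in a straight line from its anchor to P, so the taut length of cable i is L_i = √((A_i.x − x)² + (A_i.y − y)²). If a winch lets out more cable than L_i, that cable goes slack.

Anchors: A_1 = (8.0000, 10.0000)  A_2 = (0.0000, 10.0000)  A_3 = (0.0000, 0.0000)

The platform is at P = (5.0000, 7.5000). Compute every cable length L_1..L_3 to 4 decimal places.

(3.9051, 5.5902, 9.0139)

L_1: Δ = A_1−P = (3.0000, 2.5000) → ‖Δ‖ = √15.2500 = 3.9051
L_2: Δ = A_2−P = (-5.0000, 2.5000) → ‖Δ‖ = √31.2500 = 5.5902
L_3: Δ = A_3−P = (-5.0000, -7.5000) → ‖Δ‖ = √81.2500 = 9.0139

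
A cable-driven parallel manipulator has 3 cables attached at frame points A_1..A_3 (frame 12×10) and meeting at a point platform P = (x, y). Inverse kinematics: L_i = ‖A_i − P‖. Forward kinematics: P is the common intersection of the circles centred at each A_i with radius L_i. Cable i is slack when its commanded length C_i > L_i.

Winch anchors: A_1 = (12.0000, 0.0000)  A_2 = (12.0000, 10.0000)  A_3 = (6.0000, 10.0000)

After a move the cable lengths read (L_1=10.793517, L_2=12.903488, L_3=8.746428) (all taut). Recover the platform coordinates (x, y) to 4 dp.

(1.5000, 2.5000)

circle eqns → linear via eq_j − eq_1; set q_j = A_j·A_j − L_j²
q_1 = 144.0000+0.0000−116.5000 = 27.5000
0.0000·x − 20.0000·y = q_1−q_2 = -50.0000
12.0000·x − 20.0000·y = q_1−q_3 = -32.0000
solve first two rows → x=1.5000, y=2.5000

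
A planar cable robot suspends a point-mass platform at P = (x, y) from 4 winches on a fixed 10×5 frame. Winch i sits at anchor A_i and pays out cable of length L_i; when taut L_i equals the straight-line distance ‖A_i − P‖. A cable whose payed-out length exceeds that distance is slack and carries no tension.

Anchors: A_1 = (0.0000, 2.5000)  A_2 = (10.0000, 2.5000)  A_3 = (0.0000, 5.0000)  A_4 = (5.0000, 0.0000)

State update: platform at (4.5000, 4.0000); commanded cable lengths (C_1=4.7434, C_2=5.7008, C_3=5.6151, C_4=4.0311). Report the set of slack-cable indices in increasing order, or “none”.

cable 1: √((-4.5000)²+(-1.5000)²)=4.7434, C_1=4.7434: taut
cable 2: √((5.5000)²+(-1.5000)²)=5.7009, C_2=5.7008: taut
cable 3: √((-4.5000)²+(1.0000)²)=4.6098, C_3=5.6151: slack
cable 4: √((0.5000)²+(-4.0000)²)=4.0311, C_4=4.0311: taut

3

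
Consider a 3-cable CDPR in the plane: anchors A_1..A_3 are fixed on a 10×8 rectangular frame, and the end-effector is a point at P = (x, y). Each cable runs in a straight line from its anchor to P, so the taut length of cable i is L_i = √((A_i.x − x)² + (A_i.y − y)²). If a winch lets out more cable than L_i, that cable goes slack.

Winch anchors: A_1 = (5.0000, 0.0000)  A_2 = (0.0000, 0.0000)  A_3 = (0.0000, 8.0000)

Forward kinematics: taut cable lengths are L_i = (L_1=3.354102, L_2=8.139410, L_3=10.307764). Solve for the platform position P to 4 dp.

expand ‖A_i−P‖²=L_i² and subtract eq 1 (q_i ≔ ‖A_i‖²−L_i²)
q_1 = 25.0000+0.0000−11.2500 = 13.7500
eq1−eq2 → [10.0000  0.0000]·P = 80.0000
eq1−eq3 → [10.0000  -16.0000]·P = 56.0000
2×2 solve → P = (8.0000, 1.5000)

(8.0000, 1.5000)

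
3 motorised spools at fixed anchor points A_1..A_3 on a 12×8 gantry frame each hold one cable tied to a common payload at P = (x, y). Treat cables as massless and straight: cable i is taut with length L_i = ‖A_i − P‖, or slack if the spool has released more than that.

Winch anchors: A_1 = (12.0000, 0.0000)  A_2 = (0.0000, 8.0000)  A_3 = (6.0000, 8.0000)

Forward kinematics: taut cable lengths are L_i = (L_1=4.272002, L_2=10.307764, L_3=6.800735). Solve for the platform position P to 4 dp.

expand ‖A_i−P‖²=L_i² and subtract eq 1 (q_i ≔ ‖A_i‖²−L_i²)
q_1 = 144.0000+0.0000−18.2500 = 125.7500
eq1−eq2 → [24.0000  -16.0000]·P = 168.0000
eq1−eq3 → [12.0000  -16.0000]·P = 72.0000
2×2 solve → P = (8.0000, 1.5000)

(8.0000, 1.5000)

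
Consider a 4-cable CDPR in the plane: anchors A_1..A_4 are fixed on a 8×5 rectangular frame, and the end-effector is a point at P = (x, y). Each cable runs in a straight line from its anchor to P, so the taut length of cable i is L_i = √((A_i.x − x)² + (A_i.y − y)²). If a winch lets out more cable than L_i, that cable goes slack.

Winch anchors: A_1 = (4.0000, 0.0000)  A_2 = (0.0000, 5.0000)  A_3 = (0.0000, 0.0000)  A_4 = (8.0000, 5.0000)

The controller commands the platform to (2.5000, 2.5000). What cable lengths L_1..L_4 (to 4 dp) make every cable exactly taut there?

L_1: Δ = A_1−P = (1.5000, -2.5000) → ‖Δ‖ = √8.5000 = 2.9155
L_2: Δ = A_2−P = (-2.5000, 2.5000) → ‖Δ‖ = √12.5000 = 3.5355
L_3: Δ = A_3−P = (-2.5000, -2.5000) → ‖Δ‖ = √12.5000 = 3.5355
L_4: Δ = A_4−P = (5.5000, 2.5000) → ‖Δ‖ = √36.5000 = 6.0415

(2.9155, 3.5355, 3.5355, 6.0415)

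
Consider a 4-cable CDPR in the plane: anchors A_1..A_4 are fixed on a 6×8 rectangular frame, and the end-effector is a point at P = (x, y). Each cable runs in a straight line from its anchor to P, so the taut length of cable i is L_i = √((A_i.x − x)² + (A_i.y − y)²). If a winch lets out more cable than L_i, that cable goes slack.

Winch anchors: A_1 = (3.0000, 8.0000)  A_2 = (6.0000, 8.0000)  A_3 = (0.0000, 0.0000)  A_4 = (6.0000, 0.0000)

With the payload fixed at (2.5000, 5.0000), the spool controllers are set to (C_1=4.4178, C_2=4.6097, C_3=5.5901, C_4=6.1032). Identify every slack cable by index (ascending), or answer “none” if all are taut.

i=1: geometric 3.0414 vs commanded 4.4178 ⇒ slack
i=2: geometric 4.6098 vs commanded 4.6097 ⇒ taut
i=3: geometric 5.5902 vs commanded 5.5901 ⇒ taut
i=4: geometric 6.1033 vs commanded 6.1032 ⇒ taut

1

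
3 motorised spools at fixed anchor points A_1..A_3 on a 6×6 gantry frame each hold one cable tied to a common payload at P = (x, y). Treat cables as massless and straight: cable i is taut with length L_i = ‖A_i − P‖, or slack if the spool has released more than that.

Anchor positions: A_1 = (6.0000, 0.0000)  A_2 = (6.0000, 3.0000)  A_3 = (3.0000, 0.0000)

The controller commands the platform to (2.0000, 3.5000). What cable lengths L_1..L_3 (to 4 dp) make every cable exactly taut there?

L_1 = √((6.0000−2.0000)² + (0.0000−3.5000)²) = 5.3151
L_2 = √((6.0000−2.0000)² + (3.0000−3.5000)²) = 4.0311
L_3 = √((3.0000−2.0000)² + (0.0000−3.5000)²) = 3.6401

(5.3151, 4.0311, 3.6401)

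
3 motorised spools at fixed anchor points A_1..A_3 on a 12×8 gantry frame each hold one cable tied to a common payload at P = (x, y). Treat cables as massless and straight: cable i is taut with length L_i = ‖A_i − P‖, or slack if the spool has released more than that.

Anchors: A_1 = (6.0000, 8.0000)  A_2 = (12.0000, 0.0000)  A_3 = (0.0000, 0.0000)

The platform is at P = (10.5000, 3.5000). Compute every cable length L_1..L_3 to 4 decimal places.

(6.3640, 3.8079, 11.0680)

L_1: Δ = A_1−P = (-4.5000, 4.5000) → ‖Δ‖ = √40.5000 = 6.3640
L_2: Δ = A_2−P = (1.5000, -3.5000) → ‖Δ‖ = √14.5000 = 3.8079
L_3: Δ = A_3−P = (-10.5000, -3.5000) → ‖Δ‖ = √122.5000 = 11.0680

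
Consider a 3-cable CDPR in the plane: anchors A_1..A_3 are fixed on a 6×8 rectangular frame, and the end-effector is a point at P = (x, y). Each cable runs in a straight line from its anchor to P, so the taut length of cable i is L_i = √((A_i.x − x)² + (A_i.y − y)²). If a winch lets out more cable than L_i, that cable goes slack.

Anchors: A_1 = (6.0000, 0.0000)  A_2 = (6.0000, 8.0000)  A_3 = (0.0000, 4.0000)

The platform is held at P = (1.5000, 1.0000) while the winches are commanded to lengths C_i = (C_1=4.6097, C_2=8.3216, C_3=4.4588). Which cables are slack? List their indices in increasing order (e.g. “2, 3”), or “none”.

cable 1: L_1 = ‖A_1−P‖ = 4.6098;  C_1 = 4.6097 → taut
cable 2: L_2 = ‖A_2−P‖ = 8.3217;  C_2 = 8.3216 → taut
cable 3: L_3 = ‖A_3−P‖ = 3.3541;  C_3 = 4.4588 → slack

3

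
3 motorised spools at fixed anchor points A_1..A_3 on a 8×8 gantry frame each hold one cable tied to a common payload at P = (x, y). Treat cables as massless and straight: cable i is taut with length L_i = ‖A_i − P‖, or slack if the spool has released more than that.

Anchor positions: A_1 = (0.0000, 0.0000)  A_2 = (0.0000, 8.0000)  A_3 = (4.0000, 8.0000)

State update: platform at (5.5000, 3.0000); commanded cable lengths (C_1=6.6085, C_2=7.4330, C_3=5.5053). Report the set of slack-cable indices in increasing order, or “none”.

1, 3

i=1: geometric 6.2650 vs commanded 6.6085 ⇒ slack
i=2: geometric 7.4330 vs commanded 7.4330 ⇒ taut
i=3: geometric 5.2202 vs commanded 5.5053 ⇒ slack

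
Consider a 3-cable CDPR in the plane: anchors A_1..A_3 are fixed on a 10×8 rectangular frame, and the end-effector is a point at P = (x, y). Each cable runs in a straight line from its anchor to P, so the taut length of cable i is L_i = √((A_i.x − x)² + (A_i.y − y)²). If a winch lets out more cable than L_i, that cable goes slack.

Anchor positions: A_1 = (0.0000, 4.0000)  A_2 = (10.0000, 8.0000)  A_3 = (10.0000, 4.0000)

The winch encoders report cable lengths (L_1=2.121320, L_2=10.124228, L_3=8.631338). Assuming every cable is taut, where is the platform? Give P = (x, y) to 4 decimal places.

(1.5000, 2.5000)

each cable: (A_i−P)·(A_i−P) = L_i²; let c_i = ‖A_i‖²−L_i²
c_1 = 0.0000+16.0000−4.5000 = 11.5000
row 1: -20.0000x − 8.0000y = -50.0000  (c_2=61.5000)
row 2: -20.0000x + 0.0000y = -30.0000  (c_3=41.5000)
Cramer on rows 1–2 → x = 1.5000, y = 2.5000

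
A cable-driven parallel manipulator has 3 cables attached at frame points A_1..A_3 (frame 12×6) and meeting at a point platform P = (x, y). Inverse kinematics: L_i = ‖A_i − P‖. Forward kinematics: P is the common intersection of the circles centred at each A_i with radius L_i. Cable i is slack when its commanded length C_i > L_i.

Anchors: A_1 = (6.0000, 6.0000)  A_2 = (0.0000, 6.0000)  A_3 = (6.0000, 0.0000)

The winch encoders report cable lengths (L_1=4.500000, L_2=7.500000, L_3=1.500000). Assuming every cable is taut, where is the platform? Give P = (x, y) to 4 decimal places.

expand ‖A_i−P‖²=L_i² and subtract eq 1 (c_i ≔ ‖A_i‖²−L_i²)
c_1 = 36.0000+36.0000−20.2500 = 51.7500
eq1−eq2 → [12.0000  0.0000]·P = 72.0000
eq1−eq3 → [0.0000  12.0000]·P = 18.0000
2×2 solve → P = (6.0000, 1.5000)

(6.0000, 1.5000)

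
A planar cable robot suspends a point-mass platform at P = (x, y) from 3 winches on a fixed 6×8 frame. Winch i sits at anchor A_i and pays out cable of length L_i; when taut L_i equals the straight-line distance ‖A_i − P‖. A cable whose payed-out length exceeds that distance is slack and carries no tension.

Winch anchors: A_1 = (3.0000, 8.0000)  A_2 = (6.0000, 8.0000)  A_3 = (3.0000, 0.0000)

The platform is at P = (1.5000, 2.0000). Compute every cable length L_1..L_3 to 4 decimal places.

cable 1: Δx=1.5000, Δy=6.0000; L_1 = √(Δx²+Δy²) = 6.1847
cable 2: Δx=4.5000, Δy=6.0000; L_2 = √(Δx²+Δy²) = 7.5000
cable 3: Δx=1.5000, Δy=-2.0000; L_3 = √(Δx²+Δy²) = 2.5000

(6.1847, 7.5000, 2.5000)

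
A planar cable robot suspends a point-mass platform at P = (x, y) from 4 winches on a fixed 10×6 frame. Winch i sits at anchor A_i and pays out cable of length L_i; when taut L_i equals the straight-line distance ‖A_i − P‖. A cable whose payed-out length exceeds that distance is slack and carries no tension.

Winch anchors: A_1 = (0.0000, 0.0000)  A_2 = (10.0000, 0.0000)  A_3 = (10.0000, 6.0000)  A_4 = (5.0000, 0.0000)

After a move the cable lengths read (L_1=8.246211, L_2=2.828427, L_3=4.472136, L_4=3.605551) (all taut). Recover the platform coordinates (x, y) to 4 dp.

(8.0000, 2.0000)

each cable: (A_i−P)·(A_i−P) = L_i²; let k_i = ‖A_i‖²−L_i²
k_1 = 0.0000+0.0000−68.0000 = -68.0000
row 1: -20.0000x + 0.0000y = -160.0000  (k_2=92.0000)
row 2: -20.0000x − 12.0000y = -184.0000  (k_3=116.0000)
row 3: -10.0000x + 0.0000y = -80.0000  (k_4=12.0000)
Cramer on rows 1–2 → x = 8.0000, y = 2.0000
check cable 4: ‖A_4−P‖² = 13.0000 ≈ L_4² = 13.0000 ✓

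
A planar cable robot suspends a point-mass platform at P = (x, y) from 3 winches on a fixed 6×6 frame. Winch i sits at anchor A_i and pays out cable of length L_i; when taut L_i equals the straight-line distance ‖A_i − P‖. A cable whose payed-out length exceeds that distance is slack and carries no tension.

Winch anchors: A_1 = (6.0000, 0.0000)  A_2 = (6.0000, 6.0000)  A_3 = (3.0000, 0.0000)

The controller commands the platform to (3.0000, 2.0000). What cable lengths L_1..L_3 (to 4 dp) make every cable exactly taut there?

(3.6056, 5.0000, 2.0000)

L_1: Δ = A_1−P = (3.0000, -2.0000) → ‖Δ‖ = √13.0000 = 3.6056
L_2: Δ = A_2−P = (3.0000, 4.0000) → ‖Δ‖ = √25.0000 = 5.0000
L_3: Δ = A_3−P = (0.0000, -2.0000) → ‖Δ‖ = √4.0000 = 2.0000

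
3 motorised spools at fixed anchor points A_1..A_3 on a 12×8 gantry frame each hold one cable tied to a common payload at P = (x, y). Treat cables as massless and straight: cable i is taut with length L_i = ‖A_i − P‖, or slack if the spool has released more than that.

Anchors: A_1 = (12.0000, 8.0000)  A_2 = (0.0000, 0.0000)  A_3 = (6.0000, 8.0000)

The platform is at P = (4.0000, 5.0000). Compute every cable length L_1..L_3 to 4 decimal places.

L_1 = √((12.0000−4.0000)² + (8.0000−5.0000)²) = 8.5440
L_2 = √((0.0000−4.0000)² + (0.0000−5.0000)²) = 6.4031
L_3 = √((6.0000−4.0000)² + (8.0000−5.0000)²) = 3.6056

(8.5440, 6.4031, 3.6056)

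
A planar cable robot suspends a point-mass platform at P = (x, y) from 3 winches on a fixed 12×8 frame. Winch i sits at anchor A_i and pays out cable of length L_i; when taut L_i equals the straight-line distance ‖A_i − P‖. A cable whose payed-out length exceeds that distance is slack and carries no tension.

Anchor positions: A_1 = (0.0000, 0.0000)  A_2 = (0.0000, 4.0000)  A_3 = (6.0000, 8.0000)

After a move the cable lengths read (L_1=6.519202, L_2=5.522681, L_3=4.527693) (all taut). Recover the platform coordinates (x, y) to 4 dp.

each cable: (A_i−P)·(A_i−P) = L_i²; let q_i = ‖A_i‖²−L_i²
q_1 = 0.0000+0.0000−42.5000 = -42.5000
row 1: 0.0000x − 8.0000y = -28.0000  (q_2=-14.5000)
row 2: -12.0000x − 16.0000y = -122.0000  (q_3=79.5000)
Cramer on rows 1–2 → x = 5.5000, y = 3.5000

(5.5000, 3.5000)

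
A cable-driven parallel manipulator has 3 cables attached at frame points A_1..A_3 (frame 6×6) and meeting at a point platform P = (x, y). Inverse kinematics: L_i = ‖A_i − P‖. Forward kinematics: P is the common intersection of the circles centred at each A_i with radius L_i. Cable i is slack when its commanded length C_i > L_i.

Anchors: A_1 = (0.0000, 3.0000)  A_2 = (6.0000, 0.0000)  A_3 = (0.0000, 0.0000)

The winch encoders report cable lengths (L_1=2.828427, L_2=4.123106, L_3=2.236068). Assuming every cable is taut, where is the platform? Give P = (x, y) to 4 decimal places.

expand ‖A_i−P‖²=L_i² and subtract eq 1 (q_i ≔ ‖A_i‖²−L_i²)
q_1 = 0.0000+9.0000−8.0000 = 1.0000
eq1−eq2 → [-12.0000  6.0000]·P = -18.0000
eq1−eq3 → [0.0000  6.0000]·P = 6.0000
2×2 solve → P = (2.0000, 1.0000)

(2.0000, 1.0000)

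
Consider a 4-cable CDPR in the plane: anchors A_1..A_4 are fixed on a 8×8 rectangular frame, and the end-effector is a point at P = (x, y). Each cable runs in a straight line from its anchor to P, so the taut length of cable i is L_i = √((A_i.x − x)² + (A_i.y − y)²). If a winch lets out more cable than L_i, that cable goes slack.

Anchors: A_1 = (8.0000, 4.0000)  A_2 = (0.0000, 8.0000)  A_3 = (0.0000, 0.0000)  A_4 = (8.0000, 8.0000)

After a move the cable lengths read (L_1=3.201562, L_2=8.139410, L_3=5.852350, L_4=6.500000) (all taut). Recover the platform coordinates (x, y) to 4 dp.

(5.5000, 2.0000)

each cable: (A_i−P)·(A_i−P) = L_i²; let c_i = ‖A_i‖²−L_i²
c_1 = 64.0000+16.0000−10.2500 = 69.7500
row 1: 16.0000x − 8.0000y = 72.0000  (c_2=-2.2500)
row 2: 16.0000x + 8.0000y = 104.0000  (c_3=-34.2500)
row 3: 0.0000x − 8.0000y = -16.0000  (c_4=85.7500)
Cramer on rows 1–2 → x = 5.5000, y = 2.0000
check cable 4: ‖A_4−P‖² = 42.2500 ≈ L_4² = 42.2500 ✓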